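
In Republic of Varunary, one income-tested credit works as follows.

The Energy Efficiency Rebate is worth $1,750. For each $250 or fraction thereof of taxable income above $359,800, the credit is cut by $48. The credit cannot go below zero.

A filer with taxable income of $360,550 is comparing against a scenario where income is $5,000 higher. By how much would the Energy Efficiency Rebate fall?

$960

At $360,550 — income exceeds $359,800 by $750, which is 3 full-or-partial $250 increments; reduction = 3 × $48 = $144, leaving $1,606.
At $365,550 — income exceeds $359,800 by $5,750, which is 23 full-or-partial $250 increments; reduction = 23 × $48 = $1,104, leaving $646.
Lost: $1,606 − $646 = $960.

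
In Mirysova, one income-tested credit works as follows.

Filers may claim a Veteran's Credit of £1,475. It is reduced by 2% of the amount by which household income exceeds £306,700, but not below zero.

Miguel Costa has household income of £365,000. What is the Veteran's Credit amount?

£309

Veteran's Credit: 2% of the £58,300 excess over £306,700 is £1,166; credit = £1,475 − £1,166 = £309.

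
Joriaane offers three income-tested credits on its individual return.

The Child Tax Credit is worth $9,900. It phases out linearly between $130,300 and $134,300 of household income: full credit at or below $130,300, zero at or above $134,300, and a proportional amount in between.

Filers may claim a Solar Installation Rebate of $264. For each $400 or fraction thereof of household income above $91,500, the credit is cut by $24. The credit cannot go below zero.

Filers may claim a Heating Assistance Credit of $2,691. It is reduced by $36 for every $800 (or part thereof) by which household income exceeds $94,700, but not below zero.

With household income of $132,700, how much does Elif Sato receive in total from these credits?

Child Tax Credit: $132,700 is $2,400 into a $4,000 phase-out range, leaving 1,600/4,000 of the credit: $9,900 × 1,600/4,000 = $3,960.
Solar Installation Rebate: income exceeds $91,500 by $41,200 → 103 increments × $24 = $2,472 ≥ base, so the credit is $0.
Heating Assistance Credit: income exceeds $94,700 by $38,000, which is 48 full-or-partial $800 increments; reduction = 48 × $36 = $1,728, leaving $963.
Total: $3,960 + $0 + $963 = $4,923.

$4,923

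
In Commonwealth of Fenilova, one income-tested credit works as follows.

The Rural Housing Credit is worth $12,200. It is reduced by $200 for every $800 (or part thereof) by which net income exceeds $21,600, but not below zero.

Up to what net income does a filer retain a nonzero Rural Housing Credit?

$69,600

After 60 increments the reduction is 60 × $200 = $12,000, leaving $200; one more increment wipes it out. Increment 60 ends at excess 60 × $800 = $48,000, so the highest qualifying income is $21,600 + $48,000 = $69,600.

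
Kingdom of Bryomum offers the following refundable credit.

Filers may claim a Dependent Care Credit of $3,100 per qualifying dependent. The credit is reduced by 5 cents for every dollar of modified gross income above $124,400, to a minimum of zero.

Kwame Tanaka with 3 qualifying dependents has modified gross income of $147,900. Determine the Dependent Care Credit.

Dependent Care Credit: base = 3 × $3,100 = $9,300. 5% of the $23,500 excess over $124,400 is $1,175; credit = $9,300 − $1,175 = $8,125.

$8,125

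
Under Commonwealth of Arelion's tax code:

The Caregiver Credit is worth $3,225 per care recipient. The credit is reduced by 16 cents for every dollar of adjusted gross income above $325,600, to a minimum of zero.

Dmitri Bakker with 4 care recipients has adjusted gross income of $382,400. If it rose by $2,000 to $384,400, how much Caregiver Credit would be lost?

$320

At $382,400 — base = 4 × $3,225 = $12,900. 16% of the $56,800 excess over $325,600 is $9,088; credit = $12,900 − $9,088 = $3,812.
At $384,400 — base = 4 × $3,225 = $12,900. 16% of the $58,800 excess over $325,600 is $9,408; credit = $12,900 − $9,408 = $3,492.
Lost: $3,812 − $3,492 = $320.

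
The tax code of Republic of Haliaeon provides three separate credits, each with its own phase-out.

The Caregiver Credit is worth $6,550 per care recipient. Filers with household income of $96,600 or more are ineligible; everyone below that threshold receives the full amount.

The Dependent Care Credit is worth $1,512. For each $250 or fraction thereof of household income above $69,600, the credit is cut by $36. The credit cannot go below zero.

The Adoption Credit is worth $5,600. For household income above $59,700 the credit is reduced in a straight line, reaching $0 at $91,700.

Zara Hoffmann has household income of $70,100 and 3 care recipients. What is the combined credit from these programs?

Caregiver Credit: base = 3 × $6,550 = $19,650. $70,100 is below the $96,600 cutoff, so the full $19,650 applies.
Dependent Care Credit: income exceeds $69,600 by $500, which is 2 full-or-partial $250 increments; reduction = 2 × $36 = $72, leaving $1,440.
Adoption Credit: $70,100 is $10,400 into a $32,000 phase-out range, leaving 21,600/32,000 of the credit: $5,600 × 21,600/32,000 = $3,780.
Total: $19,650 + $1,440 + $3,780 = $24,870.

$24,870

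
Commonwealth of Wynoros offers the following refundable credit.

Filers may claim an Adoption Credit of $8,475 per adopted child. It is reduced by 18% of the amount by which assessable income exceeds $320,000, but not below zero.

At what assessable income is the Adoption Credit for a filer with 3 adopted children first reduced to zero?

$461,250

Full credit = 3 × $8,475 = $25,425.
The credit falls by 18% of each dollar above $320,000, so it reaches zero when the excess is $25,425 / 18% = $141,250: income = $320,000 + $141,250 = $461,250.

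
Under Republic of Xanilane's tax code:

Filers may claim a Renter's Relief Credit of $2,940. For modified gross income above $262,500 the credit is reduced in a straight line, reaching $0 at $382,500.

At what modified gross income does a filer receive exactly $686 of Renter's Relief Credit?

$686 is 686/2,940 of the full $2,940, so 2,254/2,940 of the $120,000 range has been used: income = $262,500 + $120,000 × 2,254/2,940 = $354,500.

$354,500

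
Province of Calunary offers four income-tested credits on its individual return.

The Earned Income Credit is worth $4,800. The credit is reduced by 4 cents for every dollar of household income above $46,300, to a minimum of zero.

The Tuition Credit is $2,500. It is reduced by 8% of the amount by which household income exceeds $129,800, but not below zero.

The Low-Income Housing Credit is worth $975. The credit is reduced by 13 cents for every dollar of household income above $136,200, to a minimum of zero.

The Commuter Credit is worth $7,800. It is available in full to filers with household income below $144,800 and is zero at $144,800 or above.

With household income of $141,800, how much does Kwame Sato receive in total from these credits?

$10,567

Earned Income Credit: 4% of the $95,500 excess over $46,300 is $3,820; credit = $4,800 − $3,820 = $980.
Tuition Credit: 8% of the $12,000 excess over $129,800 is $960; credit = $2,500 − $960 = $1,540.
Low-Income Housing Credit: 13% of the $5,600 excess over $136,200 is $728; credit = $975 − $728 = $247.
Commuter Credit: $141,800 is below the $144,800 cutoff, so the full $7,800 applies.
Total: $980 + $1,540 + $247 + $7,800 = $10,567.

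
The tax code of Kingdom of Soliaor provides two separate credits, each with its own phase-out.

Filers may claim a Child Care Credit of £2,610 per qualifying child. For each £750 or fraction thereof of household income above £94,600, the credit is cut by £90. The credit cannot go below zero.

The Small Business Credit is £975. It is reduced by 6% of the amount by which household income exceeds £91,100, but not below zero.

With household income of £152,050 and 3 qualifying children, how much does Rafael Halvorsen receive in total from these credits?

Child Care Credit: base = 3 × £2,610 = £7,830. income exceeds £94,600 by £57,450, which is 77 full-or-partial £750 increments; reduction = 77 × £90 = £6,930, leaving £900.
Small Business Credit: 6% of the £60,950 excess over £91,100 is £3,657 ≥ base, so the credit is £0.
Total: £900 + £0 = £900.

£900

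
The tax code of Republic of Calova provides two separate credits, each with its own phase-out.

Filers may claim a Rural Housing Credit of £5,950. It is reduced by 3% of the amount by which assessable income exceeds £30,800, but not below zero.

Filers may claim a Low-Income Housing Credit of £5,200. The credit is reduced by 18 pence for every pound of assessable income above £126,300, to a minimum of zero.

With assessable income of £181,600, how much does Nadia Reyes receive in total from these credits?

£1,426

Rural Housing Credit: 3% of the £150,800 excess over £30,800 is £4,524; credit = £5,950 − £4,524 = £1,426.
Low-Income Housing Credit: 18% of the £55,300 excess over £126,300 is £9,954 ≥ base, so the credit is £0.
Total: £1,426 + £0 = £1,426.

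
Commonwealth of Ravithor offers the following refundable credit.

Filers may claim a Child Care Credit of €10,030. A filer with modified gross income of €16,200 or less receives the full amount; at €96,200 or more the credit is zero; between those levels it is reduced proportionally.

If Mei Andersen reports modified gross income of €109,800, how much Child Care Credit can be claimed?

Child Care Credit: €109,800 is at or above €96,200, so the credit is €0.

€0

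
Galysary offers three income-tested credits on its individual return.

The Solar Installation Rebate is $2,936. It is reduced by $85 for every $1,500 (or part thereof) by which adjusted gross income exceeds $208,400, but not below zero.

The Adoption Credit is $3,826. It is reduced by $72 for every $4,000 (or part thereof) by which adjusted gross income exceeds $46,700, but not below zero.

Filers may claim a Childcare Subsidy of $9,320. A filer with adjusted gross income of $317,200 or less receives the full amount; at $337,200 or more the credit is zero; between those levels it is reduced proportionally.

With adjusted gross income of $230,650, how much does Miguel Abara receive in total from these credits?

Solar Installation Rebate: income exceeds $208,400 by $22,250, which is 15 full-or-partial $1,500 increments; reduction = 15 × $85 = $1,275, leaving $1,661.
Adoption Credit: income exceeds $46,700 by $183,950, which is 46 full-or-partial $4,000 increments; reduction = 46 × $72 = $3,312, leaving $514.
Childcare Subsidy: $230,650 is at or below the $317,200 threshold, so the full $9,320 applies.
Total: $1,661 + $514 + $9,320 = $11,495.

$11,495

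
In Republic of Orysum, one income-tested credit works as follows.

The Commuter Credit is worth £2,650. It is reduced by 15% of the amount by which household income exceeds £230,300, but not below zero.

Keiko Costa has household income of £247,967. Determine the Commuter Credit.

Commuter Credit: 15% of the £17,667 excess over £230,300 is £2,650.05 ≥ base, so the credit is £0.

£0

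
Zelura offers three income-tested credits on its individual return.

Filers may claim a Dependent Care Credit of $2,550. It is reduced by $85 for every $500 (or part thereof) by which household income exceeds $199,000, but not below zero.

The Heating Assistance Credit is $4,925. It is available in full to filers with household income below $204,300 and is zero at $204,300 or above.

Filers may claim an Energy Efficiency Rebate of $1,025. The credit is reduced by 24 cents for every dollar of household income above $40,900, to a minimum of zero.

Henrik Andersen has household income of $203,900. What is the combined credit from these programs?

$6,625

Dependent Care Credit: income exceeds $199,000 by $4,900, which is 10 full-or-partial $500 increments; reduction = 10 × $85 = $850, leaving $1,700.
Heating Assistance Credit: $203,900 is below the $204,300 cutoff, so the full $4,925 applies.
Energy Efficiency Rebate: 24% of the $163,000 excess over $40,900 is $39,120 ≥ base, so the credit is $0.
Total: $1,700 + $4,925 + $0 = $6,625.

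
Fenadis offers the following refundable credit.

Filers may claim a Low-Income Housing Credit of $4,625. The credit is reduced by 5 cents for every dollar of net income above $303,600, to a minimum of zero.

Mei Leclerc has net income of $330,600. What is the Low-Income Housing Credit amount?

$3,275

Low-Income Housing Credit: 5% of the $27,000 excess over $303,600 is $1,350; credit = $4,625 − $1,350 = $3,275.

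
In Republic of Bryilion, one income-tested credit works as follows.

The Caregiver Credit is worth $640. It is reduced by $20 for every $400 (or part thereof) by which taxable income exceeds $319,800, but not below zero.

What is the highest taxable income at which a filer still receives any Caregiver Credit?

$332,200

After 31 increments the reduction is 31 × $20 = $620, leaving $20; one more increment wipes it out. Increment 31 ends at excess 31 × $400 = $12,400, so the highest qualifying income is $319,800 + $12,400 = $332,200.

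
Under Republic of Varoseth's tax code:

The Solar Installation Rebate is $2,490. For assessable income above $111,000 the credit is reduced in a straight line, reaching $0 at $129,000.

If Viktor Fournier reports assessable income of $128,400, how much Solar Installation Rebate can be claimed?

$83

Solar Installation Rebate: $128,400 is $17,400 into a $18,000 phase-out range, leaving 600/18,000 of the credit: $2,490 × 600/18,000 = $83.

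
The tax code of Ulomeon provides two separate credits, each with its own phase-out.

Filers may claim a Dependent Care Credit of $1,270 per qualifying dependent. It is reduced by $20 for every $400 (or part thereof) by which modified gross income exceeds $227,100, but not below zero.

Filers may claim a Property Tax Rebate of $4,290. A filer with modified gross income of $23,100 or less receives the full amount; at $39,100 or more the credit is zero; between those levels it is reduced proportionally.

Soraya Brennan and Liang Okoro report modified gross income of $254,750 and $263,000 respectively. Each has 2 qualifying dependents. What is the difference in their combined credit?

$400

Soraya ($254,750): Dependent Care Credit: base = 2 × $1,270 = $2,540. income exceeds $227,100 by $27,650, which is 70 full-or-partial $400 increments; reduction = 70 × $20 = $1,400, leaving $1,140. Property Tax Rebate: $254,750 is at or above $39,100, so the credit is $0. total $1,140 + $0 = $1,140
Liang ($263,000): Dependent Care Credit: base = 2 × $1,270 = $2,540. income exceeds $227,100 by $35,900, which is 90 full-or-partial $400 increments; reduction = 90 × $20 = $1,800, leaving $740. Property Tax Rebate: $263,000 is at or above $39,100, so the credit is $0. total $740 + $0 = $740
Difference: |$1,140 − $740| = $400.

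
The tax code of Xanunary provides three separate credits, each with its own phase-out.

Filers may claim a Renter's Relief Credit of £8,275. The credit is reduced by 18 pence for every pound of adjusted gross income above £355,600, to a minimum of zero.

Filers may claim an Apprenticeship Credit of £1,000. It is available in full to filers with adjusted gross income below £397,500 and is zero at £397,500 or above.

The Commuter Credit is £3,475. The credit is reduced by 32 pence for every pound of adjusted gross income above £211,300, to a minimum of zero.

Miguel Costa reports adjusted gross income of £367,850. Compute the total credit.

£7,070

Renter's Relief Credit: 18% of the £12,250 excess over £355,600 is £2,205; credit = £8,275 − £2,205 = £6,070.
Apprenticeship Credit: £367,850 is below the £397,500 cutoff, so the full £1,000 applies.
Commuter Credit: 32% of the £156,550 excess over £211,300 is £50,096 ≥ base, so the credit is £0.
Total: £6,070 + £1,000 + £0 = £7,070.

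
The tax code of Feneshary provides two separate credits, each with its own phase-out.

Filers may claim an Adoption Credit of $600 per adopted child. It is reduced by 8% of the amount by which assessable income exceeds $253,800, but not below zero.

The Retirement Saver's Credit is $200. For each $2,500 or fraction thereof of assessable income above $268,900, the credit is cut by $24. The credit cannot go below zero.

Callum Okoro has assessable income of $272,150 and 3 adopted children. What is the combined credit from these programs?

$484

Adoption Credit: base = 3 × $600 = $1,800. 8% of the $18,350 excess over $253,800 is $1,468; credit = $1,800 − $1,468 = $332.
Retirement Saver's Credit: income exceeds $268,900 by $3,250, which is 2 full-or-partial $2,500 increments; reduction = 2 × $24 = $48, leaving $152.
Total: $332 + $152 = $484.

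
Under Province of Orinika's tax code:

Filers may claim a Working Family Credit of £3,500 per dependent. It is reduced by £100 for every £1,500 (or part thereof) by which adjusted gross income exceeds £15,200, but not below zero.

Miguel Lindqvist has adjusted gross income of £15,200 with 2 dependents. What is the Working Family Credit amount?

Working Family Credit: base = 2 × £3,500 = £7,000. £15,200 is at or below the £15,200 threshold, so the full £7,000 applies.

£7,000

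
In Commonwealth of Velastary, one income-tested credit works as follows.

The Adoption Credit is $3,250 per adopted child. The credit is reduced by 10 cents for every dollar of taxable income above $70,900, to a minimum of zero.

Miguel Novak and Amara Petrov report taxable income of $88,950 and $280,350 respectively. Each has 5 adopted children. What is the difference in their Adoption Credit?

$14,445

Miguel ($88,950): Adoption Credit: base = 5 × $3,250 = $16,250. 10% of the $18,050 excess over $70,900 is $1,805; credit = $16,250 − $1,805 = $14,445.
Amara ($280,350): Adoption Credit: base = 5 × $3,250 = $16,250. 10% of the $209,450 excess over $70,900 is $20,945 ≥ base, so the credit is $0.
Difference: |$14,445 − $0| = $14,445.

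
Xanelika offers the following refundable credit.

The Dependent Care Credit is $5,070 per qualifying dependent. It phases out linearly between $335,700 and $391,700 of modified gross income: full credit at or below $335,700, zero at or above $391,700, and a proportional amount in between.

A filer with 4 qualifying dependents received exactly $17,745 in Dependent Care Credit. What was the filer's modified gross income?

$342,700

Full credit = 4 × $5,070 = $20,280.
$17,745 is 17,745/20,280 of the full $20,280, so 2,535/20,280 of the $56,000 range has been used: income = $335,700 + $56,000 × 2,535/20,280 = $342,700.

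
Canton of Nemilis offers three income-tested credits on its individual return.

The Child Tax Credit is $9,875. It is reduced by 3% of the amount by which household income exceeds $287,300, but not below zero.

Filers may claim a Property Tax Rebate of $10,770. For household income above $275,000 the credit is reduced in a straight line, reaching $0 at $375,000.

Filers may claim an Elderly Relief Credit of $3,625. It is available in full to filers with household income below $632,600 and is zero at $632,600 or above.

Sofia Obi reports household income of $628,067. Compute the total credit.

Child Tax Credit: 3% of the $340,767 excess over $287,300 is $10,223.01 ≥ base, so the credit is $0.
Property Tax Rebate: $628,067 is at or above $375,000, so the credit is $0.
Elderly Relief Credit: $628,067 is below the $632,600 cutoff, so the full $3,625 applies.
Total: $0 + $0 + $3,625 = $3,625.

$3,625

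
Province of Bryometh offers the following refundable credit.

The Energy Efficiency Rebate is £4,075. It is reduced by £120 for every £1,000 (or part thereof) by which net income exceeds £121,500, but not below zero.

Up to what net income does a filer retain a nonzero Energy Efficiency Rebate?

After 33 increments the reduction is 33 × £120 = £3,960, leaving £115; one more increment wipes it out. Increment 33 ends at excess 33 × £1,000 = £33,000, so the highest qualifying income is £121,500 + £33,000 = £154,500.

£154,500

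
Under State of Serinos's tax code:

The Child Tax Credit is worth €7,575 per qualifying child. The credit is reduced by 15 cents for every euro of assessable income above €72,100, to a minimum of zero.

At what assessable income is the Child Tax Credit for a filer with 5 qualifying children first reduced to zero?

€324,600

Full credit = 5 × €7,575 = €37,875.
The credit falls by 15% of each euro above €72,100, so it reaches zero when the excess is €37,875 / 15% = €252,500: income = €72,100 + €252,500 = €324,600.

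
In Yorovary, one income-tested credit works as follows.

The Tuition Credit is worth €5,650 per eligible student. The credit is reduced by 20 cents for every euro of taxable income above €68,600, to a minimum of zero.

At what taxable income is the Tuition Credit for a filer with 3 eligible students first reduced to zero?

Full credit = 3 × €5,650 = €16,950.
The credit falls by 20% of each euro above €68,600, so it reaches zero when the excess is €16,950 / 20% = €84,750: income = €68,600 + €84,750 = €153,350.

€153,350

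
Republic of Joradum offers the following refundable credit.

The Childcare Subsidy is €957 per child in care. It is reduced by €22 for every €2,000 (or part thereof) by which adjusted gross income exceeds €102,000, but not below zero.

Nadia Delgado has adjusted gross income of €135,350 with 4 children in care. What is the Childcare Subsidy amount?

€3,454

Childcare Subsidy: base = 4 × €957 = €3,828. income exceeds €102,000 by €33,350, which is 17 full-or-partial €2,000 increments; reduction = 17 × €22 = €374, leaving €3,454.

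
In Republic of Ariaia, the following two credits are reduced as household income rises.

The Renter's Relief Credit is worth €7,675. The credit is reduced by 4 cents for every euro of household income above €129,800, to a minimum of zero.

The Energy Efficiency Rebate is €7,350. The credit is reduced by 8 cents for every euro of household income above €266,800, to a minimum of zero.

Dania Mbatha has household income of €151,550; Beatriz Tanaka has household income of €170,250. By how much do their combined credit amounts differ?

€748

Dania (€151,550): Renter's Relief Credit: 4% of the €21,750 excess over €129,800 is €870; credit = €7,675 − €870 = €6,805. Energy Efficiency Rebate: €151,550 is at or below the €266,800 threshold, so the full €7,350 applies. total €6,805 + €7,350 = €14,155
Beatriz (€170,250): Renter's Relief Credit: 4% of the €40,450 excess over €129,800 is €1,618; credit = €7,675 − €1,618 = €6,057. Energy Efficiency Rebate: €170,250 is at or below the €266,800 threshold, so the full €7,350 applies. total €6,057 + €7,350 = €13,407
Difference: |€14,155 − €13,407| = €748.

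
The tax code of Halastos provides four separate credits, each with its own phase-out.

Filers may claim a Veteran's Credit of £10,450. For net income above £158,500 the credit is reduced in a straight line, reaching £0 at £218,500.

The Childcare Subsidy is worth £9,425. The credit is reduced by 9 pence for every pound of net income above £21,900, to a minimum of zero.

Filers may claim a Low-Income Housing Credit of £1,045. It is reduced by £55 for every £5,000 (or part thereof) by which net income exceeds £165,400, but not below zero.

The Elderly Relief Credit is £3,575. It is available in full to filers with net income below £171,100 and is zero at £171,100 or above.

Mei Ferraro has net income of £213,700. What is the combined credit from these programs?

Veteran's Credit: £213,700 is £55,200 into a £60,000 phase-out range, leaving 4,800/60,000 of the credit: £10,450 × 4,800/60,000 = £836.
Childcare Subsidy: 9% of the £191,800 excess over £21,900 is £17,262 ≥ base, so the credit is £0.
Low-Income Housing Credit: income exceeds £165,400 by £48,300, which is 10 full-or-partial £5,000 increments; reduction = 10 × £55 = £550, leaving £495.
Elderly Relief Credit: £213,700 meets or exceeds the £171,100 cutoff, so the credit is £0.
Total: £836 + £0 + £495 + £0 = £1,331.

£1,331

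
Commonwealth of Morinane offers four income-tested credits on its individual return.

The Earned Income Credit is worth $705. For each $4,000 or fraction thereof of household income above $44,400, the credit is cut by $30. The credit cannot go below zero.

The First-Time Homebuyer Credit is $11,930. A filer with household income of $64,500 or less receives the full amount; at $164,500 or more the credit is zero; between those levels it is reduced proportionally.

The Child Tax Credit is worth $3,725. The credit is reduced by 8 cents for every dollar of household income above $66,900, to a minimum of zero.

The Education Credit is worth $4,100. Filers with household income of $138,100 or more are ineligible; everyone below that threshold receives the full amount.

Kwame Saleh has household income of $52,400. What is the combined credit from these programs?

Earned Income Credit: income exceeds $44,400 by $8,000, which is 2 full-or-partial $4,000 increments; reduction = 2 × $30 = $60, leaving $645.
First-Time Homebuyer Credit: $52,400 is at or below the $64,500 threshold, so the full $11,930 applies.
Child Tax Credit: $52,400 is at or below the $66,900 threshold, so the full $3,725 applies.
Education Credit: $52,400 is below the $138,100 cutoff, so the full $4,100 applies.
Total: $645 + $11,930 + $3,725 + $4,100 = $20,400.

$20,400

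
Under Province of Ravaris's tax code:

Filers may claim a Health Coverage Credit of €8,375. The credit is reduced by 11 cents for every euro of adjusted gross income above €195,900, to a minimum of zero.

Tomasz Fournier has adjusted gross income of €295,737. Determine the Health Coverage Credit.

Health Coverage Credit: 11% of the €99,837 excess over €195,900 is €10,982.07 ≥ base, so the credit is €0.

€0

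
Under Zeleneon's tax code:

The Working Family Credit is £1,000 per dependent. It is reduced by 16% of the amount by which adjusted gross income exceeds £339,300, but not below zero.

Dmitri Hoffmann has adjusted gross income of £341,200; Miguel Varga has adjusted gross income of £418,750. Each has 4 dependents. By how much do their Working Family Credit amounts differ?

£3,696

Dmitri (£341,200): Working Family Credit: base = 4 × £1,000 = £4,000. 16% of the £1,900 excess over £339,300 is £304; credit = £4,000 − £304 = £3,696.
Miguel (£418,750): Working Family Credit: base = 4 × £1,000 = £4,000. 16% of the £79,450 excess over £339,300 is £12,712 ≥ base, so the credit is £0.
Difference: |£3,696 − £0| = £3,696.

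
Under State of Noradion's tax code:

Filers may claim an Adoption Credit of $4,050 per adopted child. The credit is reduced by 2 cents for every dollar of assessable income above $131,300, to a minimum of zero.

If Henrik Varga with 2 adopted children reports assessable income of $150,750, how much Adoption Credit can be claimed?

$7,711

Adoption Credit: base = 2 × $4,050 = $8,100. 2% of the $19,450 excess over $131,300 is $389; credit = $8,100 − $389 = $7,711.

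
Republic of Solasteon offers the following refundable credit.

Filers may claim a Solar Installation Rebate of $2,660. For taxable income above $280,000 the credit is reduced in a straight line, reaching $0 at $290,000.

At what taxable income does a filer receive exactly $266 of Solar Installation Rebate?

$289,000

$266 is 266/2,660 of the full $2,660, so 2,394/2,660 of the $10,000 range has been used: income = $280,000 + $10,000 × 2,394/2,660 = $289,000.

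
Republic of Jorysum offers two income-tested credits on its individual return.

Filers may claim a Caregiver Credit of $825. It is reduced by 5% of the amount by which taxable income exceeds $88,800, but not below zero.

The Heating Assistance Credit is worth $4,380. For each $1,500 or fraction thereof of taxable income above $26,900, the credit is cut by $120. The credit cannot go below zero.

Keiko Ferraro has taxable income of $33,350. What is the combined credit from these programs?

Caregiver Credit: $33,350 is at or below the $88,800 threshold, so the full $825 applies.
Heating Assistance Credit: income exceeds $26,900 by $6,450, which is 5 full-or-partial $1,500 increments; reduction = 5 × $120 = $600, leaving $3,780.
Total: $825 + $3,780 = $4,605.

$4,605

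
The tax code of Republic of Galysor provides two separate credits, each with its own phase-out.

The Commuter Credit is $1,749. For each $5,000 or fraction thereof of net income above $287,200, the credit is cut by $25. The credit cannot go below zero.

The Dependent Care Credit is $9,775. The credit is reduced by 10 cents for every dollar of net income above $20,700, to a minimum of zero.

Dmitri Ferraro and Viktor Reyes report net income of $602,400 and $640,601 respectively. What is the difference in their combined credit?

$149

Dmitri ($602,400): Commuter Credit: income exceeds $287,200 by $315,200, which is 64 full-or-partial $5,000 increments; reduction = 64 × $25 = $1,600, leaving $149. Dependent Care Credit: 10% of the $581,700 excess over $20,700 is $58,170 ≥ base, so the credit is $0. total $149 + $0 = $149
Viktor ($640,601): Commuter Credit: income exceeds $287,200 by $353,401 → 71 increments × $25 = $1,775 ≥ base, so the credit is $0. Dependent Care Credit: 10% of the $619,901 excess over $20,700 is $61,990.10 ≥ base, so the credit is $0. total $0 + $0 = $0
Difference: |$149 − $0| = $149.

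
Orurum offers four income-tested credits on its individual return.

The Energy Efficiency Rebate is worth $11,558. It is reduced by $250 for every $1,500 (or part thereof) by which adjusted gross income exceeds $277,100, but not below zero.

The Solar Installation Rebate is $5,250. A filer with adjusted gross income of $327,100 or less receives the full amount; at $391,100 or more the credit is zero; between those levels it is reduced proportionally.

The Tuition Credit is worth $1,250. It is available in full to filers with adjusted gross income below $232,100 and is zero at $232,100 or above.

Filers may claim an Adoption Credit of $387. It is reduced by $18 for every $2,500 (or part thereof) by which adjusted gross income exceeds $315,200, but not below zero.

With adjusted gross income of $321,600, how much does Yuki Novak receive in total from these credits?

$9,641

Energy Efficiency Rebate: income exceeds $277,100 by $44,500, which is 30 full-or-partial $1,500 increments; reduction = 30 × $250 = $7,500, leaving $4,058.
Solar Installation Rebate: $321,600 is at or below the $327,100 threshold, so the full $5,250 applies.
Tuition Credit: $321,600 meets or exceeds the $232,100 cutoff, so the credit is $0.
Adoption Credit: income exceeds $315,200 by $6,400, which is 3 full-or-partial $2,500 increments; reduction = 3 × $18 = $54, leaving $333.
Total: $4,058 + $5,250 + $0 + $333 = $9,641.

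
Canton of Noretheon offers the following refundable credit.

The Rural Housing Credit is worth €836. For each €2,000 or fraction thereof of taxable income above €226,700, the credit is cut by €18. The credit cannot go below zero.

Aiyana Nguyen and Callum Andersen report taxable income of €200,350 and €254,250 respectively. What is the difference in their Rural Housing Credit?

Aiyana (€200,350): Rural Housing Credit: €200,350 is at or below the €226,700 threshold, so the full €836 applies.
Callum (€254,250): Rural Housing Credit: income exceeds €226,700 by €27,550, which is 14 full-or-partial €2,000 increments; reduction = 14 × €18 = €252, leaving €584.
Difference: |€836 − €584| = €252.

€252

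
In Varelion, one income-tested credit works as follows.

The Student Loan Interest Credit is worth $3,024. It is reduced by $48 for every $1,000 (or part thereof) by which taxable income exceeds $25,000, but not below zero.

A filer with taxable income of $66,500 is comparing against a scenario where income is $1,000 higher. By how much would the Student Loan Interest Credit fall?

At $66,500 — income exceeds $25,000 by $41,500, which is 42 full-or-partial $1,000 increments; reduction = 42 × $48 = $2,016, leaving $1,008.
At $67,500 — income exceeds $25,000 by $42,500, which is 43 full-or-partial $1,000 increments; reduction = 43 × $48 = $2,064, leaving $960.
Lost: $1,008 − $960 = $48.

$48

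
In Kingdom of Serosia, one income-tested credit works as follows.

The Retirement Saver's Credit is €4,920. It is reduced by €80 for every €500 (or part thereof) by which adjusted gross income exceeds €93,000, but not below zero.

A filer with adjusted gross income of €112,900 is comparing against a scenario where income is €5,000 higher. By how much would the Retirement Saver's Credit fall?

At €112,900 — income exceeds €93,000 by €19,900, which is 40 full-or-partial €500 increments; reduction = 40 × €80 = €3,200, leaving €1,720.
At €117,900 — income exceeds €93,000 by €24,900, which is 50 full-or-partial €500 increments; reduction = 50 × €80 = €4,000, leaving €920.
Lost: €1,720 − €920 = €800.

€800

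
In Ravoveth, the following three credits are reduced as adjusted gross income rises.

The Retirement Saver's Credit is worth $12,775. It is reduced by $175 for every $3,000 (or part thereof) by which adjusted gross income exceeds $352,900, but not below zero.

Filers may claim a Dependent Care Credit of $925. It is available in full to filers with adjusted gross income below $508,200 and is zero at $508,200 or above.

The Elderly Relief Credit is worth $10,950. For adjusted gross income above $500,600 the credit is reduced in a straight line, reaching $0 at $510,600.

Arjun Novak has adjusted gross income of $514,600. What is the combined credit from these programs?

Retirement Saver's Credit: income exceeds $352,900 by $161,700, which is 54 full-or-partial $3,000 increments; reduction = 54 × $175 = $9,450, leaving $3,325.
Dependent Care Credit: $514,600 meets or exceeds the $508,200 cutoff, so the credit is $0.
Elderly Relief Credit: $514,600 is at or above $510,600, so the credit is $0.
Total: $3,325 + $0 + $0 = $3,325.

$3,325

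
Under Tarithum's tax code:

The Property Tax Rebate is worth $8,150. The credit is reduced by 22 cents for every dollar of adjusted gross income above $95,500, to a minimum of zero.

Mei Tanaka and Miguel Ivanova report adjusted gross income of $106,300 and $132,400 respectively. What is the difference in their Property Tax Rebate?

Mei ($106,300): Property Tax Rebate: 22% of the $10,800 excess over $95,500 is $2,376; credit = $8,150 − $2,376 = $5,774.
Miguel ($132,400): Property Tax Rebate: 22% of the $36,900 excess over $95,500 is $8,118; credit = $8,150 − $8,118 = $32.
Difference: |$5,774 − $32| = $5,742.

$5,742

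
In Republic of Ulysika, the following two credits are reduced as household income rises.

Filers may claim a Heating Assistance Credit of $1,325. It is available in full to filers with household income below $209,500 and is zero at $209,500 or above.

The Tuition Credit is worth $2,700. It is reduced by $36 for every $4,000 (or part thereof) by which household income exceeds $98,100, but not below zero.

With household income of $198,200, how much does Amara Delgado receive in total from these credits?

Heating Assistance Credit: $198,200 is below the $209,500 cutoff, so the full $1,325 applies.
Tuition Credit: income exceeds $98,100 by $100,100, which is 26 full-or-partial $4,000 increments; reduction = 26 × $36 = $936, leaving $1,764.
Total: $1,325 + $1,764 = $3,089.

$3,089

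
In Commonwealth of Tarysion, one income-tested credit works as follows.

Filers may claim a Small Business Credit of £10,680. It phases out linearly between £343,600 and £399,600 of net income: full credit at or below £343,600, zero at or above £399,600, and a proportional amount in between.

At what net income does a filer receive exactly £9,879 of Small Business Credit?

£9,879 is 9,879/10,680 of the full £10,680, so 801/10,680 of the £56,000 range has been used: income = £343,600 + £56,000 × 801/10,680 = £347,800.

£347,800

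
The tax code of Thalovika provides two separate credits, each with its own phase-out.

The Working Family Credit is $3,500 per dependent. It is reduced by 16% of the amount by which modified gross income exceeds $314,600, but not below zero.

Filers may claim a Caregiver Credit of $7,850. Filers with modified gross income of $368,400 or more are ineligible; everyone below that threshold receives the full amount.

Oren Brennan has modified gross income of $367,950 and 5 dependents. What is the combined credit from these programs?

$16,814

Working Family Credit: base = 5 × $3,500 = $17,500. 16% of the $53,350 excess over $314,600 is $8,536; credit = $17,500 − $8,536 = $8,964.
Caregiver Credit: $367,950 is below the $368,400 cutoff, so the full $7,850 applies.
Total: $8,964 + $7,850 = $16,814.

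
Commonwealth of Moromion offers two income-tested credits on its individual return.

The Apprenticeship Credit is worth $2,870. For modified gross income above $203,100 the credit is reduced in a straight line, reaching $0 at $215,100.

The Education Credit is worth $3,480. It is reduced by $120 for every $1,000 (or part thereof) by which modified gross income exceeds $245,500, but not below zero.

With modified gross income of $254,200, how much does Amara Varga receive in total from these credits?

Apprenticeship Credit: $254,200 is at or above $215,100, so the credit is $0.
Education Credit: income exceeds $245,500 by $8,700, which is 9 full-or-partial $1,000 increments; reduction = 9 × $120 = $1,080, leaving $2,400.
Total: $0 + $2,400 = $2,400.

$2,400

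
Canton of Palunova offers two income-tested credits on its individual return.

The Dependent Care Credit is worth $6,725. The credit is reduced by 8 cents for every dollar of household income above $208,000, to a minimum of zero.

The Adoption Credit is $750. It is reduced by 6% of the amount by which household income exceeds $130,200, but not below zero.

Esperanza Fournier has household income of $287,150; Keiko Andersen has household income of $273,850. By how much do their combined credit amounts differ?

Esperanza ($287,150): Dependent Care Credit: 8% of the $79,150 excess over $208,000 is $6,332; credit = $6,725 − $6,332 = $393. Adoption Credit: 6% of the $156,950 excess over $130,200 is $9,417 ≥ base, so the credit is $0. total $393 + $0 = $393
Keiko ($273,850): Dependent Care Credit: 8% of the $65,850 excess over $208,000 is $5,268; credit = $6,725 − $5,268 = $1,457. Adoption Credit: 6% of the $143,650 excess over $130,200 is $8,619 ≥ base, so the credit is $0. total $1,457 + $0 = $1,457
Difference: |$393 − $1,457| = $1,064.

$1,064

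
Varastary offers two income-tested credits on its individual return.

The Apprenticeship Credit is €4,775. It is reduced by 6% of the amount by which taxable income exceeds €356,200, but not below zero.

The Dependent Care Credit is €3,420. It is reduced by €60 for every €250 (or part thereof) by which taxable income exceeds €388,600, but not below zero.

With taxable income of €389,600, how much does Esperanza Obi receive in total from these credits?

€5,951

Apprenticeship Credit: 6% of the €33,400 excess over €356,200 is €2,004; credit = €4,775 − €2,004 = €2,771.
Dependent Care Credit: income exceeds €388,600 by €1,000, which is 4 full-or-partial €250 increments; reduction = 4 × €60 = €240, leaving €3,180.
Total: €2,771 + €3,180 = €5,951.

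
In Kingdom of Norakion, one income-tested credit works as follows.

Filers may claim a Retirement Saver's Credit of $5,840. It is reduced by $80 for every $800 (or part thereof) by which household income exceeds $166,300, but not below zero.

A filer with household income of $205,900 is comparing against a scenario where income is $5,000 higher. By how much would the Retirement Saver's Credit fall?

$480

At $205,900 — income exceeds $166,300 by $39,600, which is 50 full-or-partial $800 increments; reduction = 50 × $80 = $4,000, leaving $1,840.
At $210,900 — income exceeds $166,300 by $44,600, which is 56 full-or-partial $800 increments; reduction = 56 × $80 = $4,480, leaving $1,360.
Lost: $1,840 − $1,360 = $480.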